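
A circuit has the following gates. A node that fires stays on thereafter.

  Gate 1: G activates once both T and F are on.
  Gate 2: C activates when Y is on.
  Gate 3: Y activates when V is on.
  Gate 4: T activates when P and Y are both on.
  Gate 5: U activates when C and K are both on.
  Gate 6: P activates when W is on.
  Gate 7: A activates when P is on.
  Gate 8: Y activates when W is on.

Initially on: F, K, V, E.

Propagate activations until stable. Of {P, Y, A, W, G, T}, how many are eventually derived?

1

V is on, so Y activates (Gate 3).
P would need W (Gate 6), but W never turns on.
Y: reached.
A would need P (Gate 7), but P never turns on.
No rule produces W, and it is not given.
G would need T and F (Gate 1), but T never turns on.
T would need P and Y (Gate 4), but P never turns on.
Reached: Y — 1 of the 6.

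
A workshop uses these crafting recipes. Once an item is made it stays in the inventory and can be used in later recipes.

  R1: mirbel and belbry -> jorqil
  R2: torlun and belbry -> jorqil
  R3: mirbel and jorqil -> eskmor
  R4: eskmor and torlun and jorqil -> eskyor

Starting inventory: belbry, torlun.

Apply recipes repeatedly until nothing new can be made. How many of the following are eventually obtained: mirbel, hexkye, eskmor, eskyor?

No rule produces mirbel, and it is not given.
No rule produces hexkye, and it is not given.
eskmor would need mirbel and jorqil (R3), but mirbel is never obtained.
eskyor would need eskmor, torlun, and jorqil (R4), but eskmor is never obtained.
None of the 4 are reached.

0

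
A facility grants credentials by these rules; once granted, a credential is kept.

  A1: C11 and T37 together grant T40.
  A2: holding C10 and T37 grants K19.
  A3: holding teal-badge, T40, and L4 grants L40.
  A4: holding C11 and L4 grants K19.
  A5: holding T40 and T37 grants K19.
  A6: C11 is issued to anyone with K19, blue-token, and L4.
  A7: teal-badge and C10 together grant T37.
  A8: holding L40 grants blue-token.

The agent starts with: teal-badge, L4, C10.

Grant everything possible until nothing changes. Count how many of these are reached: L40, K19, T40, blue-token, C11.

Holding teal-badge and C10 grants T37 (A7).
Holding C10 and T37 grants K19 (A2).
L40 would need teal-badge, T40, and L4 (A3), but T40 is never granted.
K19: reached.
T40 would need C11 and T37 (A1), but C11 is never granted.
blue-token would need L40 (A8), but L40 is never granted.
C11 would need K19, blue-token, and L4 (A6), but blue-token is never granted.
Reached: K19 — 1 of the 5.

1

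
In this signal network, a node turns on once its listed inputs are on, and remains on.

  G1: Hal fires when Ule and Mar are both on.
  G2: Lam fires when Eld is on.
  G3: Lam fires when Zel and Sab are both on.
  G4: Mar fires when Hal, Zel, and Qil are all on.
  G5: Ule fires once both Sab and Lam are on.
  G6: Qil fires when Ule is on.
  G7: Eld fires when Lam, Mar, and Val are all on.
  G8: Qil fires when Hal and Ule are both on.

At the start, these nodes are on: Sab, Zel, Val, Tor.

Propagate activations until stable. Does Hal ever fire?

Hal would need Ule and Mar (G1), but Mar never turns on.

No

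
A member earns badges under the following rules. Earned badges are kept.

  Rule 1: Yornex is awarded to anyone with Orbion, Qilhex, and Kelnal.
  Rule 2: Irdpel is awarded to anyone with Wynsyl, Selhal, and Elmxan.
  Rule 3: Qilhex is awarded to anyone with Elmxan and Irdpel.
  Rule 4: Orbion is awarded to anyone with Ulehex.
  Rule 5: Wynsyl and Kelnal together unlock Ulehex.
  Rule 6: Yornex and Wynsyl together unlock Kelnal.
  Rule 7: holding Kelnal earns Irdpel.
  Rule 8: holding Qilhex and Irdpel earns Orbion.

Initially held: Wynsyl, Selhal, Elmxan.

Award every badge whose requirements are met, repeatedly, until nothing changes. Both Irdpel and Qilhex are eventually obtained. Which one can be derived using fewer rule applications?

Irdpel: With Wynsyl, Selhal, and Elmxan, Irdpel is earned (Rule 2). [1 rule application]
Qilhex: With Wynsyl, Selhal, and Elmxan, Irdpel is earned (Rule 2). With Elmxan and Irdpel, Qilhex is earned (Rule 3). [2 rule applications]
Irdpel needs fewer.

Irdpel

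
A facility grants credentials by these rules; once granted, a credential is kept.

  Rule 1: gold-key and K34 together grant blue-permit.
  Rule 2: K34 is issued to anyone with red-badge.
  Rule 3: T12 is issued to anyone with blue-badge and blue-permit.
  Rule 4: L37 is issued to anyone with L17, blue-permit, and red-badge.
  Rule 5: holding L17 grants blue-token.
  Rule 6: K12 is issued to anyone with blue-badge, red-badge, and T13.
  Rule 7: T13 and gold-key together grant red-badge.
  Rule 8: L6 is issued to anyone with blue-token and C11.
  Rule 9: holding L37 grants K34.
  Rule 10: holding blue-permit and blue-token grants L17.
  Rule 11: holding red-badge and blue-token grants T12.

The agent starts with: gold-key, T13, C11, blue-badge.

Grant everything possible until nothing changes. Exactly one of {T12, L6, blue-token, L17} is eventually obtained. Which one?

Holding T13 and gold-key grants red-badge (Rule 7).
Holding red-badge grants K34 (Rule 2).
Holding gold-key and K34 grants blue-permit (Rule 1).
Holding blue-badge and blue-permit grants T12 (Rule 3).
blue-token would need L17 (Rule 5), but L17 is never granted. L17 would need blue-permit and blue-token (Rule 10), but blue-token is never granted. L6 would need blue-token and C11 (Rule 8), but blue-token is never granted.

T12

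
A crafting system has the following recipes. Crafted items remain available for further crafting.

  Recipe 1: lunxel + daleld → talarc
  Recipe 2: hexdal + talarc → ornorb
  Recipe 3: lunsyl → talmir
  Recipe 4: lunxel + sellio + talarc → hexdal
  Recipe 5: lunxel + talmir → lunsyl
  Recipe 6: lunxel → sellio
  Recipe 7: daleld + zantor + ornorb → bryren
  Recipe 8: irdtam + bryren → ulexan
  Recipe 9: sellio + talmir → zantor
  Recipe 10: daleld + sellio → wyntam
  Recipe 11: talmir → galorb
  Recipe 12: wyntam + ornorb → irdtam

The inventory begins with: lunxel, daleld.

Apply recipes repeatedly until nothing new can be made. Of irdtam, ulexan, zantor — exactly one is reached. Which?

Using Recipe 1, lunxel and daleld make talarc.
lunxel → sellio (Recipe 6).
lunxel + sellio + talarc → hexdal (Recipe 4).
Using Recipe 10, daleld and sellio make wyntam.
hexdal + talarc → ornorb (Recipe 2).
Using Recipe 12, wyntam and ornorb make irdtam.
zantor would need sellio and talmir (Recipe 9), but talmir is never obtained. ulexan would need irdtam and bryren (Recipe 8), but bryren is never obtained.

irdtam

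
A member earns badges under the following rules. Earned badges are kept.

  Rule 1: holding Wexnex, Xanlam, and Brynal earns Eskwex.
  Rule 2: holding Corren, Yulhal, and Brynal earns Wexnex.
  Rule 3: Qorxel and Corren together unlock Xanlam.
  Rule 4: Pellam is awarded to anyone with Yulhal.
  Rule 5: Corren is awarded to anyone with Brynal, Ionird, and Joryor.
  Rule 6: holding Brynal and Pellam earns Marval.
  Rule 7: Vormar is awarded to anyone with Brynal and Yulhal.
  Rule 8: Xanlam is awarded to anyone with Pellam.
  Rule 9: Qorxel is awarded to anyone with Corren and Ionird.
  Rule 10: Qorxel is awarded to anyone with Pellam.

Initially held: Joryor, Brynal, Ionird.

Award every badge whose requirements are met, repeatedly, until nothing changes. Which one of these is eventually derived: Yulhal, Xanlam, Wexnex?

Xanlam

With Brynal, Ionird, and Joryor, Corren is earned (Rule 5).
With Corren and Ionird, Qorxel is earned (Rule 9).
With Qorxel and Corren, Xanlam is earned (Rule 3).
Wexnex would need Corren, Yulhal, and Brynal (Rule 2), but Yulhal is never earned. No rule produces Yulhal, and it is not given.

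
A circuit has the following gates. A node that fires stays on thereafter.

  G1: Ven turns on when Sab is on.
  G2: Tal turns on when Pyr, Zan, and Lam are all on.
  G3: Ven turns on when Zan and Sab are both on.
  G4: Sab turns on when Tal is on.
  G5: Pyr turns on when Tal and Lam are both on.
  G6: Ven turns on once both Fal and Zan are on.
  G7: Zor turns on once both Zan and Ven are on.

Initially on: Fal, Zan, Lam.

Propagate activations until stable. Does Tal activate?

Tal would need Pyr, Zan, and Lam (G2), but Pyr never turns on.

No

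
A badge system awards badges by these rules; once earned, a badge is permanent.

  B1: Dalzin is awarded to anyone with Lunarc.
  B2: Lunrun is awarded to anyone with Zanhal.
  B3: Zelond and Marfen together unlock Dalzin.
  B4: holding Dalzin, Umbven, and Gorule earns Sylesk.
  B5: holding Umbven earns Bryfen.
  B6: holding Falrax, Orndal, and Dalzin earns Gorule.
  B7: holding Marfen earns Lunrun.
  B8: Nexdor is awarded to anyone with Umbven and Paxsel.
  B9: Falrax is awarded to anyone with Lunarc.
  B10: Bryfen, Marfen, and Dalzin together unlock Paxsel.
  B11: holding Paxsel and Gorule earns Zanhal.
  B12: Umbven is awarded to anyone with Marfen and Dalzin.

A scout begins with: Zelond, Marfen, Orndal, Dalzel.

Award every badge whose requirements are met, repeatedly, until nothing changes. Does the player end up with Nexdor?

With Zelond and Marfen, Dalzin is earned (B3).
With Marfen and Dalzin, Umbven is earned (B12).
With Umbven, Bryfen is earned (B5).
With Bryfen, Marfen, and Dalzin, Paxsel is earned (B10).
With Umbven and Paxsel, Nexdor is earned (B8).

Yes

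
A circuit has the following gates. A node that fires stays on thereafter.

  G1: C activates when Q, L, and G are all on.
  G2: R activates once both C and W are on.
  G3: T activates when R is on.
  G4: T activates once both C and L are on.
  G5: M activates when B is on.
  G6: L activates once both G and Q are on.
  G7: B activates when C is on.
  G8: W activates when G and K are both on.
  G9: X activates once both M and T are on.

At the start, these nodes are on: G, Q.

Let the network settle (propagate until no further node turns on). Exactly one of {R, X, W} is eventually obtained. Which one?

G6: G and Q on → L on.
G1: Q, L, and G on → C on.
G7: C on → B on.
C and L are on, so T activates (G4).
G5: B on → M on.
G9: M and T on → X on.
R would need C and W (G2), but W never turns on. W would need G and K (G8), but K never turns on.

X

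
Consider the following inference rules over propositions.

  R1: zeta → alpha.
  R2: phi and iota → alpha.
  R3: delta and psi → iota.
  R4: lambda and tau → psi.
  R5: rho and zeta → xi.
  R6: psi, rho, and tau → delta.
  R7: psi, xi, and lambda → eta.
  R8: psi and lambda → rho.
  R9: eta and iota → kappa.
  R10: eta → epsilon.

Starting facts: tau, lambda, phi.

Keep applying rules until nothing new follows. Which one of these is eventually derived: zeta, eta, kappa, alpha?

alpha

lambda and tau hold, so psi follows (R4).
psi and lambda hold, so rho follows (R8).
From psi, rho, and tau, R6 gives delta.
From delta and psi, R3 gives iota.
phi and iota hold, so alpha follows (R2).
No rule produces zeta, and it is not given. kappa would need eta and iota (R9), but eta is never established. eta would need psi, xi, and lambda (R7), but xi is never established.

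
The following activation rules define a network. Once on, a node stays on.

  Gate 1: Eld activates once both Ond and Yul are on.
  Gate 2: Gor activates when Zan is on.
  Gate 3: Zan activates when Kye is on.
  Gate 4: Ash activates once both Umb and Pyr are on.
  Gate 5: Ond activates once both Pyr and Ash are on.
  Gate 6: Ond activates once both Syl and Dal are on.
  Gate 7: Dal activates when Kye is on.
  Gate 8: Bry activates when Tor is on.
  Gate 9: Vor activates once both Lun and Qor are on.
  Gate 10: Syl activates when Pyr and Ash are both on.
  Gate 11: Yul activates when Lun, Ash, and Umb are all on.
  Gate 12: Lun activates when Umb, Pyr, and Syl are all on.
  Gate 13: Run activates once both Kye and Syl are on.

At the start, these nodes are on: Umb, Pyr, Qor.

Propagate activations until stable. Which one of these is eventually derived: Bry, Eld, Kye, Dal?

Eld

Umb and Pyr are on, so Ash activates (Gate 4).
Gate 5: Pyr and Ash on → Ond on.
Pyr and Ash are on, so Syl activates (Gate 10).
Gate 12: Umb, Pyr, and Syl on → Lun on.
Gate 11: Lun, Ash, and Umb on → Yul on.
Ond and Yul are on, so Eld activates (Gate 1).
Bry would need Tor (Gate 8), but Tor never turns on. Dal would need Kye (Gate 7), but Kye never turns on. No rule produces Kye, and it is not given.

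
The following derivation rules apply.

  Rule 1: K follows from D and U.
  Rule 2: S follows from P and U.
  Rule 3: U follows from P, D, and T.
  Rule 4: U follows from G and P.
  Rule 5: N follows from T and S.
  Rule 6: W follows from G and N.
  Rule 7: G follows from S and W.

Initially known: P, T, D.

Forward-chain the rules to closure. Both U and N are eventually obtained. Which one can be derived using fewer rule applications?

U: From P, D, and T, Rule 3 gives U. [1 rule application]
N: From P, D, and T, Rule 3 gives U. From P and U, Rule 2 gives S. From T and S, Rule 5 gives N. [3 rule applications]
U needs fewer.

U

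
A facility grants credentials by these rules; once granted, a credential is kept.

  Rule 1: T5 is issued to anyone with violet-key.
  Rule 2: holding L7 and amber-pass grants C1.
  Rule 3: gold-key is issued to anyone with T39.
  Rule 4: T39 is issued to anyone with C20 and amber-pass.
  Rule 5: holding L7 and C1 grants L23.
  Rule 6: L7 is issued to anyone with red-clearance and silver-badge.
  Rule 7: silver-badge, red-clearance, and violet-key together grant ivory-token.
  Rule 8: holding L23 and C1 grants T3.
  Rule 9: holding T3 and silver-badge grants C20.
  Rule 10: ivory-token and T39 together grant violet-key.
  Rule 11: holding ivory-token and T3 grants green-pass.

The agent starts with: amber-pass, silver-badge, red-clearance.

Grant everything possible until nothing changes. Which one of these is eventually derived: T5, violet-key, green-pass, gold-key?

Holding red-clearance and silver-badge grants L7 (Rule 6).
Holding L7 and amber-pass grants C1 (Rule 2).
Holding L7 and C1 grants L23 (Rule 5).
Holding L23 and C1 grants T3 (Rule 8).
Holding T3 and silver-badge grants C20 (Rule 9).
Holding C20 and amber-pass grants T39 (Rule 4).
Holding T39 grants gold-key (Rule 3).
violet-key would need ivory-token and T39 (Rule 10), but ivory-token is never granted. green-pass would need ivory-token and T3 (Rule 11), but ivory-token is never granted. T5 would need violet-key (Rule 1), but violet-key is never granted.

gold-key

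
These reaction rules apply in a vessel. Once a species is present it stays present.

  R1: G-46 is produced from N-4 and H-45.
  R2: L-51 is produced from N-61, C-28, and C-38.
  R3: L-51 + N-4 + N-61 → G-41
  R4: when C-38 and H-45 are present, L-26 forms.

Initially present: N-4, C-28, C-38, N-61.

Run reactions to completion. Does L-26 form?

No

L-26 would need C-38 and H-45 (R4), but H-45 never forms.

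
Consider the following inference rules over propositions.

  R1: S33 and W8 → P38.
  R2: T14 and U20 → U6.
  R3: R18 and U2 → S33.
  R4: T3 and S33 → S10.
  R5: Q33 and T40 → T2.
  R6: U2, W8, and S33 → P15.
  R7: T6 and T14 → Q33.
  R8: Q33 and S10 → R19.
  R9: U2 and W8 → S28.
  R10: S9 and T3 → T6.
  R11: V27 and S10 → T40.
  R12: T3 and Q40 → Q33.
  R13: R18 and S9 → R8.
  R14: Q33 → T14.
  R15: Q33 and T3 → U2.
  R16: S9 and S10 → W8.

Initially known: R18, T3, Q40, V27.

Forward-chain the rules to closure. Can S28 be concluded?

No

S28 would need U2 and W8 (R9), but W8 is never established.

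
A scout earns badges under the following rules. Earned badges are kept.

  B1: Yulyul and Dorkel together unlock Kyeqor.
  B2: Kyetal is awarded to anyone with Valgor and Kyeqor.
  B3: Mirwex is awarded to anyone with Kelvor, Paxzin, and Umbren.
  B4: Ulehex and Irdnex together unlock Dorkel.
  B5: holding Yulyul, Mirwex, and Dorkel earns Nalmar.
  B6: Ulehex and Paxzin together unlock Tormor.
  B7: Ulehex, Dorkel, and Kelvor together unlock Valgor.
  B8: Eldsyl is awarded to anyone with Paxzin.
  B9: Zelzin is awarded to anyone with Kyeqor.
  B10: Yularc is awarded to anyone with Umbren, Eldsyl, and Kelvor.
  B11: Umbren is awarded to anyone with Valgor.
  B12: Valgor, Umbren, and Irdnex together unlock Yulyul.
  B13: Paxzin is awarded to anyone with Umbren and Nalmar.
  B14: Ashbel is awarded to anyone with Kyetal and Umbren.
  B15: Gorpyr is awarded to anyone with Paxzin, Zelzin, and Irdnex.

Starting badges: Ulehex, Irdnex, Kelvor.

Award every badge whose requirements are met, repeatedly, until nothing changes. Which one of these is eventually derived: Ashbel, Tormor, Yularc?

With Ulehex and Irdnex, Dorkel is earned (B4).
With Ulehex, Dorkel, and Kelvor, Valgor is earned (B7).
With Valgor, Umbren is earned (B11).
With Valgor, Umbren, and Irdnex, Yulyul is earned (B12).
With Yulyul and Dorkel, Kyeqor is earned (B1).
With Valgor and Kyeqor, Kyetal is earned (B2).
With Kyetal and Umbren, Ashbel is earned (B14).
Yularc would need Umbren, Eldsyl, and Kelvor (B10), but Eldsyl is never earned. Tormor would need Ulehex and Paxzin (B6), but Paxzin is never earned.

Ashbel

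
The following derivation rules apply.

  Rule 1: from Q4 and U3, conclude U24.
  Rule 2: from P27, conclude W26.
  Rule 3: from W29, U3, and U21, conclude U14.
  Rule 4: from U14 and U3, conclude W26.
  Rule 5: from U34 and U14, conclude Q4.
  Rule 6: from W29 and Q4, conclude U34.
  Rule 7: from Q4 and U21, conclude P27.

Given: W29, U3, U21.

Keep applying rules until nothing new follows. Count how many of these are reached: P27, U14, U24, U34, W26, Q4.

2

W29, U3, and U21 hold, so U14 follows (Rule 3).
U14 and U3 hold, so W26 follows (Rule 4).
P27 would need Q4 and U21 (Rule 7), but Q4 is never established.
U14: reached.
U24 would need Q4 and U3 (Rule 1), but Q4 is never established.
U34 would need W29 and Q4 (Rule 6), but Q4 is never established.
W26: reached.
Q4 would need U34 and U14 (Rule 5), but U34 is never established.
Reached: U14 and W26 — 2 of the 6.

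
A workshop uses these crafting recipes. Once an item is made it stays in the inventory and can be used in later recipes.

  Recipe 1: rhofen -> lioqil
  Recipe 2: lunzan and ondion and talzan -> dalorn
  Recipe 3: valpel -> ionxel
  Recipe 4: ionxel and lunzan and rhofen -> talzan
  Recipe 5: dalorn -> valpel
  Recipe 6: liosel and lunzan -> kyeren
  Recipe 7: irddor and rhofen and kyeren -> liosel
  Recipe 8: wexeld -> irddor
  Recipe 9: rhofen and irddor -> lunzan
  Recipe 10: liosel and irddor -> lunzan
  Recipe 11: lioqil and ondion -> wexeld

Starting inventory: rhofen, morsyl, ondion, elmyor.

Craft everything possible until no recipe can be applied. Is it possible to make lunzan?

Yes

rhofen -> lioqil (Recipe 1).
lioqil and ondion -> wexeld (Recipe 11).
wexeld -> irddor (Recipe 8).
Using Recipe 9, rhofen and irddor make lunzan.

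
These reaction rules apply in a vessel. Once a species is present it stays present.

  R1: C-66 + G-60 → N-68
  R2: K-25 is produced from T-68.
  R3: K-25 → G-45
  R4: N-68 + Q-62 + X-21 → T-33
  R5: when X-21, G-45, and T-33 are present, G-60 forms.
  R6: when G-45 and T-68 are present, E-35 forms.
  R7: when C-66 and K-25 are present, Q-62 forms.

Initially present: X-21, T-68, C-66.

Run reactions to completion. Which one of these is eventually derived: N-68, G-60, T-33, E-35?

T-68 present → K-25 forms (R2).
K-25 present → G-45 forms (R3).
G-45 and T-68 present → E-35 forms (R6).
N-68 would need C-66 and G-60 (R1), but G-60 never forms. G-60 would need X-21, G-45, and T-33 (R5), but T-33 never forms. T-33 would need N-68, Q-62, and X-21 (R4), but N-68 never forms.

E-35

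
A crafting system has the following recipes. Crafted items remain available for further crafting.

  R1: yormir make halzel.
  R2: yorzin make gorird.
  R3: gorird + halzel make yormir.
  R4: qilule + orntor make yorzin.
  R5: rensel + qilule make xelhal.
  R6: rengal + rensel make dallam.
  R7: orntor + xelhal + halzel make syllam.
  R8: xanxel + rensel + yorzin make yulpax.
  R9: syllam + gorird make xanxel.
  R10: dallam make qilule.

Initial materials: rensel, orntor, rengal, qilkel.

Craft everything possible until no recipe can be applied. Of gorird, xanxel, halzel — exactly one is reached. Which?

gorird

Using R6, rengal and rensel make dallam.
dallam → qilule (R10).
Using R4, qilule and orntor make yorzin.
yorzin → gorird (R2).
halzel would need yormir (R1), but yormir is never obtained. xanxel would need syllam and gorird (R9), but syllam is never obtained.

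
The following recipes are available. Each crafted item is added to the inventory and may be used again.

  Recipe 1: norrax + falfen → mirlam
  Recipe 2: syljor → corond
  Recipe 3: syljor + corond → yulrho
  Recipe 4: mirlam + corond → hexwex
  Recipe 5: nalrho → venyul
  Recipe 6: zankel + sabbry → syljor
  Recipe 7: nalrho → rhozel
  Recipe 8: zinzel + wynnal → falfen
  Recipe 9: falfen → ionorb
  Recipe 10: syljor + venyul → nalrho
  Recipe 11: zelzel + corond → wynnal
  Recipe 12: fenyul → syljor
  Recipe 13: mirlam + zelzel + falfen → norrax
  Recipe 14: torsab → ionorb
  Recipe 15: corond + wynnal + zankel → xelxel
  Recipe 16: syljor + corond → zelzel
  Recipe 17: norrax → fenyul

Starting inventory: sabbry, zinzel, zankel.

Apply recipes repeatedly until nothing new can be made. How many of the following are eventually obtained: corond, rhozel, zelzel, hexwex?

Using Recipe 6, zankel and sabbry make syljor.
syljor → corond (Recipe 2).
syljor + corond → zelzel (Recipe 16).
corond: reached.
rhozel would need nalrho (Recipe 7), but nalrho is never obtained.
zelzel: reached.
hexwex would need mirlam and corond (Recipe 4), but mirlam is never obtained.
Reached: corond and zelzel — 2 of the 4.

2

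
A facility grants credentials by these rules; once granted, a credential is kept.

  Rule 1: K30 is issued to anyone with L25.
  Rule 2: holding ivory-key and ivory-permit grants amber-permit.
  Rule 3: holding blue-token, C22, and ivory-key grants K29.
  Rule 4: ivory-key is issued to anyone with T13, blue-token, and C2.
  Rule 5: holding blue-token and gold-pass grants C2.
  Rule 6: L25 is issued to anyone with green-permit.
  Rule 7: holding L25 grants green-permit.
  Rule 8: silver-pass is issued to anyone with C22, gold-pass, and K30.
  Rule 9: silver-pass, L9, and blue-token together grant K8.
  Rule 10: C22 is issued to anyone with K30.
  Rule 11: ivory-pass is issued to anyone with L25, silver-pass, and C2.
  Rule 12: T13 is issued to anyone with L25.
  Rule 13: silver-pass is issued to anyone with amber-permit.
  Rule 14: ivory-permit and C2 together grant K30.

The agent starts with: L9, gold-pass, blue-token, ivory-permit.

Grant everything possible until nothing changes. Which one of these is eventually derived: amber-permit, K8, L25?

Holding blue-token and gold-pass grants C2 (Rule 5).
Holding ivory-permit and C2 grants K30 (Rule 14).
Holding K30 grants C22 (Rule 10).
Holding C22, gold-pass, and K30 grants silver-pass (Rule 8).
Holding silver-pass, L9, and blue-token grants K8 (Rule 9).
amber-permit would need ivory-key and ivory-permit (Rule 2), but ivory-key is never granted. L25 would need green-permit (Rule 6), but green-permit is never granted.

K8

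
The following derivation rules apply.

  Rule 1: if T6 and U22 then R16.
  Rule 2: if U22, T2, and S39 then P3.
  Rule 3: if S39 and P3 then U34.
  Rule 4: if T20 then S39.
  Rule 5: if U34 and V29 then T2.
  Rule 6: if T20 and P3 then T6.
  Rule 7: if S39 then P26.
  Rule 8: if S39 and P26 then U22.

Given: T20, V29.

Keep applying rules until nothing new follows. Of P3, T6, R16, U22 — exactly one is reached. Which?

U22

From T20, Rule 4 gives S39.
From S39, Rule 7 gives P26.
S39 and P26 hold, so U22 follows (Rule 8).
P3 would need U22, T2, and S39 (Rule 2), but T2 is never established. R16 would need T6 and U22 (Rule 1), but T6 is never established. T6 would need T20 and P3 (Rule 6), but P3 is never established.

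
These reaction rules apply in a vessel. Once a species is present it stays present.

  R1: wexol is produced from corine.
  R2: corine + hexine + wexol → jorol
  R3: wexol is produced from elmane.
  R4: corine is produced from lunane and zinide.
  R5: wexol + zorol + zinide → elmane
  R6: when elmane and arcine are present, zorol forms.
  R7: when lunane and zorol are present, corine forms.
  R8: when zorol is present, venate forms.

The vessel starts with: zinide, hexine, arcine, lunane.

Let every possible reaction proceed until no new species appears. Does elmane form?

elmane would need wexol, zorol, and zinide (R5), but zorol never forms.

No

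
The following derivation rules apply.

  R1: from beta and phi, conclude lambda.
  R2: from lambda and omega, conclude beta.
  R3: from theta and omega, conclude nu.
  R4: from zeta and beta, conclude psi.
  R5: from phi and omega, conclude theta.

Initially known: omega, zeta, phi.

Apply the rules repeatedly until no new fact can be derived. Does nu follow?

Yes

From phi and omega, R5 gives theta.
theta and omega hold, so nu follows (R3).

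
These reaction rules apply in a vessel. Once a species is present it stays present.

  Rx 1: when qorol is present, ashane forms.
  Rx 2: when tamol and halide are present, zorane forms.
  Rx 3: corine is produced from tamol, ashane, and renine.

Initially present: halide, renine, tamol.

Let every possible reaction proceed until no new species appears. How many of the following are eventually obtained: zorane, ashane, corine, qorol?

1

tamol and halide present → zorane forms (Rx 2).
zorane: reached.
ashane would need qorol (Rx 1), but qorol never forms.
corine would need tamol, ashane, and renine (Rx 3), but ashane never forms.
No rule produces qorol, and it is not given.
Reached: zorane — 1 of the 4.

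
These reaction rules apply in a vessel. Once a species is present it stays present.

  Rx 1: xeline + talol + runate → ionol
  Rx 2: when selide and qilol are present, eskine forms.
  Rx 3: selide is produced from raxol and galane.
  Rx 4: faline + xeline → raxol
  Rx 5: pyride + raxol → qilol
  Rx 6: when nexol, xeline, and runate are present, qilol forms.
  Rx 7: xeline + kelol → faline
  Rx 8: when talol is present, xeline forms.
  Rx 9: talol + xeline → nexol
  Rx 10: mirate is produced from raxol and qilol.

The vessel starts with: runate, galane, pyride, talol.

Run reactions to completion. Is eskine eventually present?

eskine would need selide and qilol (Rx 2), but selide never forms.

No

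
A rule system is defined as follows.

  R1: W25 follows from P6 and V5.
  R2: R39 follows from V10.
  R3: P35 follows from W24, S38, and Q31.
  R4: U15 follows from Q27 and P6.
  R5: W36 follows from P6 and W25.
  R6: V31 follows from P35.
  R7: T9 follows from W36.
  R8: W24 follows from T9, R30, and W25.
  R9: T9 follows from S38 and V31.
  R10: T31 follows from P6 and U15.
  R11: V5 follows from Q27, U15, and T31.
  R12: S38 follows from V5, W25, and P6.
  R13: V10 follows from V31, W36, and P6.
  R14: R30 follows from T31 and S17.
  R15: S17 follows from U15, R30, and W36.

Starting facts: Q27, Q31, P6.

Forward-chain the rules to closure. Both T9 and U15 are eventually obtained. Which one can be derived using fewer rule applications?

U15: Q27 and P6 hold, so U15 follows (R4). [1 rule application]
T9: Q27 and P6 hold, so U15 follows (R4). From P6 and U15, R10 gives T31. From Q27, U15, and T31, R11 gives V5. P6 and V5 hold, so W25 follows (R1). P6 and W25 hold, so W36 follows (R5). W36 holds, so T9 follows (R7). [6 rule applications]
U15 needs fewer.

U15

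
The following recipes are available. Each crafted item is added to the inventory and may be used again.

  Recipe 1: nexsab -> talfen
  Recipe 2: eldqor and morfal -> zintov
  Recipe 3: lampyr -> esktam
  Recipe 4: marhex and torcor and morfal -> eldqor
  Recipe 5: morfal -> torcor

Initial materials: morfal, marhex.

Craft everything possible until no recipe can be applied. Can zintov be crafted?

Using Recipe 5, morfal makes torcor.
marhex and torcor and morfal -> eldqor (Recipe 4).
Using Recipe 2, eldqor and morfal make zintov.

Yes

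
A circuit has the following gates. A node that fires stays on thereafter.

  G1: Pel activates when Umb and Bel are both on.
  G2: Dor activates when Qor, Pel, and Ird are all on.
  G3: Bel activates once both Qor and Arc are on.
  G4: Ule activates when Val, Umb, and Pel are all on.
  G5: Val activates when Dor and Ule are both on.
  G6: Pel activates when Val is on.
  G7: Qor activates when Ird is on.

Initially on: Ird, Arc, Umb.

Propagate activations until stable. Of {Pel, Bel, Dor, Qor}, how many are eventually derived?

Ird is on, so Qor activates (G7).
Qor and Arc are on, so Bel activates (G3).
G1: Umb and Bel on → Pel on.
G2: Qor, Pel, and Ird on → Dor on.
Pel: reached.
Bel: reached.
Dor: reached.
Qor: reached.
All 4 are reached.

4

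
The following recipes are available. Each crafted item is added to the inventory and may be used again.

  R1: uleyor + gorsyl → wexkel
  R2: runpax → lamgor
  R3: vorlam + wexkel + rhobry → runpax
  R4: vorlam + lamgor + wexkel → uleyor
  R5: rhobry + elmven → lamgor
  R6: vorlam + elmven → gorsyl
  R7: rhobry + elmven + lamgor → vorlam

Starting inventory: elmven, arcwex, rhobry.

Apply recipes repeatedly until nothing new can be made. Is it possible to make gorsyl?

Yes

rhobry + elmven → lamgor (R5).
rhobry + elmven + lamgor → vorlam (R7).
Using R6, vorlam and elmven make gorsyl.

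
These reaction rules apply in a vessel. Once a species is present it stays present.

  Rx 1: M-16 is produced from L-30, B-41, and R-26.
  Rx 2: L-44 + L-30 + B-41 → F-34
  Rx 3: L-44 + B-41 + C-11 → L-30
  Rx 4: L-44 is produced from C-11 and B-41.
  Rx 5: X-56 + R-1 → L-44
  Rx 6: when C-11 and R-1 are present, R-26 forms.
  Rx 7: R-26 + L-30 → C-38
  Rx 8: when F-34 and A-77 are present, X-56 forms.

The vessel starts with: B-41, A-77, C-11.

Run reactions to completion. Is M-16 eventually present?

M-16 would need L-30, B-41, and R-26 (Rx 1), but R-26 never forms.

No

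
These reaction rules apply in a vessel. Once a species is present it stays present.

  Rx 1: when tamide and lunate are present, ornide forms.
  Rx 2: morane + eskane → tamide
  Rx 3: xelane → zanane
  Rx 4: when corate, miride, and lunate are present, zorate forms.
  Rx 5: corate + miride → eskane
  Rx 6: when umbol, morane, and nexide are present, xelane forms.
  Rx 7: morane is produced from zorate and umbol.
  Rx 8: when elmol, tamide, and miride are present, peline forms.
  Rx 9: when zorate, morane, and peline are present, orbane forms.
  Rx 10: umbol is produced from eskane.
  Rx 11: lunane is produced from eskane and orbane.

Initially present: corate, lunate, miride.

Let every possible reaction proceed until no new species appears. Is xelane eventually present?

No

xelane would need umbol, morane, and nexide (Rx 6), but nexide never forms.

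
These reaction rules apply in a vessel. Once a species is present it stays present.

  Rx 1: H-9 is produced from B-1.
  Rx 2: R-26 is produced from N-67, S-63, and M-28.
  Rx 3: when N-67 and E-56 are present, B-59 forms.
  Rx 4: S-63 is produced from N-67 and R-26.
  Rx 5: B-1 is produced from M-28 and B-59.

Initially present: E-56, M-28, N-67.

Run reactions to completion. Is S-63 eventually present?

No

S-63 would need N-67 and R-26 (Rx 4), but R-26 never forms.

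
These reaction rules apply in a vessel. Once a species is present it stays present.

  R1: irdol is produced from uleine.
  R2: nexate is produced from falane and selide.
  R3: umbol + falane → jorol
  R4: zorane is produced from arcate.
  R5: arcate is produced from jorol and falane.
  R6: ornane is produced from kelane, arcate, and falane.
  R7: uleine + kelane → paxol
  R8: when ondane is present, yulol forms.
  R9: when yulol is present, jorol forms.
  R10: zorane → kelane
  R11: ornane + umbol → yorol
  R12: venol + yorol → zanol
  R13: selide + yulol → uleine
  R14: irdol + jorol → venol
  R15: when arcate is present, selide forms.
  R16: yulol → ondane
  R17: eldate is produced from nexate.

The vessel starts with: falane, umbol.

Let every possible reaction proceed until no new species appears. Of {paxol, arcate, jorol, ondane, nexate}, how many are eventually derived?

umbol and falane present → jorol forms (R3).
jorol and falane present → arcate forms (R5).
arcate present → selide forms (R15).
falane and selide present → nexate forms (R2).
paxol would need uleine and kelane (R7), but uleine never forms.
arcate: reached.
jorol: reached.
ondane would need yulol (R16), but yulol never forms.
nexate: reached.
Reached: arcate, jorol, and nexate — 3 of the 5.

3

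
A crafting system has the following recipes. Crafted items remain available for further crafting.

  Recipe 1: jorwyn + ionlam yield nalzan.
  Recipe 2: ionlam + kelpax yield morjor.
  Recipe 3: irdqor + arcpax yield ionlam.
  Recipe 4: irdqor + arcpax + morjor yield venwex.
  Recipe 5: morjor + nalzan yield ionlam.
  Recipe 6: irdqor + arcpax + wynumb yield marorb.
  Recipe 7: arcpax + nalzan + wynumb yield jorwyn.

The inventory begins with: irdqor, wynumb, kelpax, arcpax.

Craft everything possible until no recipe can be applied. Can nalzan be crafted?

nalzan would need jorwyn and ionlam (Recipe 1), but jorwyn is never obtained.

No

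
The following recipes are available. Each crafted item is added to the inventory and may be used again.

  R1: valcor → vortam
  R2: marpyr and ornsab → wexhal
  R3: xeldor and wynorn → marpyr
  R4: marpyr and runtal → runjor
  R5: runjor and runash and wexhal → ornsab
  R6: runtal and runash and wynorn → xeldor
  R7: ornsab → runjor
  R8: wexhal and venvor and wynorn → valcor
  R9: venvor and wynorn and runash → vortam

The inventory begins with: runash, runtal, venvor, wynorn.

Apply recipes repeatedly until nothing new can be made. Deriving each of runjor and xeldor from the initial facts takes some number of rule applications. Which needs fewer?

xeldor: Using R6, runtal, runash, and wynorn make xeldor. [1 rule application]
runjor: Using R6, runtal, runash, and wynorn make xeldor. Using R3, xeldor and wynorn make marpyr. marpyr and runtal → runjor (R4). [3 rule applications]
xeldor needs fewer.

xeldor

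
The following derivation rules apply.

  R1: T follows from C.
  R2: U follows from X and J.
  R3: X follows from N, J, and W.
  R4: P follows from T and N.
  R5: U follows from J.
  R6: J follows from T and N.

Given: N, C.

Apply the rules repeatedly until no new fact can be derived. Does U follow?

C holds, so T follows (R1).
T and N hold, so J follows (R6).
J holds, so U follows (R5).

Yes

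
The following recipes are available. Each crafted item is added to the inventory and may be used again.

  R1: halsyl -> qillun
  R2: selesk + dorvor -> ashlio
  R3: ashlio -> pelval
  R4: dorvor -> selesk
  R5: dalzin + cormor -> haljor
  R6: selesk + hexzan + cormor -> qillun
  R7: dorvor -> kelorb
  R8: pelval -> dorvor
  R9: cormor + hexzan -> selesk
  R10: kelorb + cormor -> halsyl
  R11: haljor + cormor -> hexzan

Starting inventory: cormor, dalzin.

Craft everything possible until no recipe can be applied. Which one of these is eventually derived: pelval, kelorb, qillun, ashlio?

dalzin + cormor -> haljor (R5).
Using R11, haljor and cormor make hexzan.
cormor + hexzan -> selesk (R9).
selesk + hexzan + cormor -> qillun (R6).
pelval would need ashlio (R3), but ashlio is never obtained. ashlio would need selesk and dorvor (R2), but dorvor is never obtained. kelorb would need dorvor (R7), but dorvor is never obtained.

qillun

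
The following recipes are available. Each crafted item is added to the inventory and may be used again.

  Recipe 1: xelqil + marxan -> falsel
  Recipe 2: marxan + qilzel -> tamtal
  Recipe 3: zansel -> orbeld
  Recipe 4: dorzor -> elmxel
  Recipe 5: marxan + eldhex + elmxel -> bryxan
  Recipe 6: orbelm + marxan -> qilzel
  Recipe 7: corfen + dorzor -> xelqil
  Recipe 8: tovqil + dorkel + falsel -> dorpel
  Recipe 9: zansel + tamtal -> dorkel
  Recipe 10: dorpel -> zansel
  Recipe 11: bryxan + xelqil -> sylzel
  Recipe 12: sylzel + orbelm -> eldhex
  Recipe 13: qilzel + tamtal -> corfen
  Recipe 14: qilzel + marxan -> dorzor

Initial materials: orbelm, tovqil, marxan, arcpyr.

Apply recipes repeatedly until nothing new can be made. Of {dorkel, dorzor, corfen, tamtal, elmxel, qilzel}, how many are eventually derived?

5

Using Recipe 6, orbelm and marxan make qilzel.
Using Recipe 2, marxan and qilzel make tamtal.
Using Recipe 14, qilzel and marxan make dorzor.
dorzor -> elmxel (Recipe 4).
qilzel + tamtal -> corfen (Recipe 13).
dorkel would need zansel and tamtal (Recipe 9), but zansel is never obtained.
dorzor: reached.
corfen: reached.
tamtal: reached.
elmxel: reached.
qilzel: reached.
Reached: dorzor, corfen, tamtal, elmxel, and qilzel — 5 of the 6.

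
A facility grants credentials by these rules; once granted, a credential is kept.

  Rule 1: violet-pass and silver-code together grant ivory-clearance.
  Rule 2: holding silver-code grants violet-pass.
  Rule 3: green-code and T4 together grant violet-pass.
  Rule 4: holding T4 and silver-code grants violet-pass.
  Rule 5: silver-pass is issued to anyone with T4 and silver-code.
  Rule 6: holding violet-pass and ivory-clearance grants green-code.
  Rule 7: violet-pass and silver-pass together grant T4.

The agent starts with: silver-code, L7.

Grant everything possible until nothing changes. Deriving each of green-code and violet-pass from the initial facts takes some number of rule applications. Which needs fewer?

violet-pass: Holding silver-code grants violet-pass (Rule 2). [1 rule application]
green-code: Holding silver-code grants violet-pass (Rule 2). Holding violet-pass and silver-code grants ivory-clearance (Rule 1). Holding violet-pass and ivory-clearance grants green-code (Rule 6). [3 rule applications]
violet-pass needs fewer.

violet-pass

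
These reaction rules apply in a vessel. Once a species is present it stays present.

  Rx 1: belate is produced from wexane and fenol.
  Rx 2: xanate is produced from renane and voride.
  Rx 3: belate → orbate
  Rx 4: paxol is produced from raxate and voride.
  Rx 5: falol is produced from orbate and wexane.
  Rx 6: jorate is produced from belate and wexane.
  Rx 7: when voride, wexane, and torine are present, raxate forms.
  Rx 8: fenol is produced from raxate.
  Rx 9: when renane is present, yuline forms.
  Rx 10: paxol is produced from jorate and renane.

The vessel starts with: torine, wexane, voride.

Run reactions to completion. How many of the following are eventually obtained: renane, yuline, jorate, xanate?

voride, wexane, and torine present → raxate forms (Rx 7).
raxate present → fenol forms (Rx 8).
wexane and fenol present → belate forms (Rx 1).
belate and wexane present → jorate forms (Rx 6).
No rule produces renane, and it is not given.
yuline would need renane (Rx 9), but renane never forms.
jorate: reached.
xanate would need renane and voride (Rx 2), but renane never forms.
Reached: jorate — 1 of the 4.

1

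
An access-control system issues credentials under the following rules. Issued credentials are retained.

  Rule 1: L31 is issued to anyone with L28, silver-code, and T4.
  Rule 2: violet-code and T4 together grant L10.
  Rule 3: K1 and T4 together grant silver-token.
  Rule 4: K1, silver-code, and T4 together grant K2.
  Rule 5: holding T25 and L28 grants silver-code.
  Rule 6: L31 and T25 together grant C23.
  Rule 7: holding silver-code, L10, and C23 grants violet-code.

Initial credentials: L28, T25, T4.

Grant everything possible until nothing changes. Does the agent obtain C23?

Yes

Holding T25 and L28 grants silver-code (Rule 5).
Holding L28, silver-code, and T4 grants L31 (Rule 1).
Holding L31 and T25 grants C23 (Rule 6).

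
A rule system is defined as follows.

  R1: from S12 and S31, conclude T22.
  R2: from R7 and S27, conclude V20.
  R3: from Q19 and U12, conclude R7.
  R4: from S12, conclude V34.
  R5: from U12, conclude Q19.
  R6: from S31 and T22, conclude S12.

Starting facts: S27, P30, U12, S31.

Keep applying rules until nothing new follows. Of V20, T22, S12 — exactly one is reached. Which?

V20

U12 holds, so Q19 follows (R5).
From Q19 and U12, R3 gives R7.
From R7 and S27, R2 gives V20.
S12 would need S31 and T22 (R6), but T22 is never established. T22 would need S12 and S31 (R1), but S12 is never established.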